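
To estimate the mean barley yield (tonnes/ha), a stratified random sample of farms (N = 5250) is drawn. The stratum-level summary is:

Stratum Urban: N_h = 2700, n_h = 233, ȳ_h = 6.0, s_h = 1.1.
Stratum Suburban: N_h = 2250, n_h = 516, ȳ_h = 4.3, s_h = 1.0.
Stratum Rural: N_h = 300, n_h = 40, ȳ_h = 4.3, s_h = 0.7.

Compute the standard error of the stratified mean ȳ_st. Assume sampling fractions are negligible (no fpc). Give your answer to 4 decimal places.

SE(ȳ_st) ≈ 0.0421

V̂(ȳ_st) = Σ W_h² s_h²/n_h, with W_h = N_h/N and N = 5250:
  stratum Urban: (2700/5250)²·1.1²/233 = 0.00137353
  stratum Suburban: (2250/5250)²·1.0²/516 = 0.000355956
  stratum Rural: (300/5250)²·0.7²/40 = 4e-05
V̂(ȳ_st) = 0.00176949
SE(ȳ_st) = √0.00176949 = 0.0420653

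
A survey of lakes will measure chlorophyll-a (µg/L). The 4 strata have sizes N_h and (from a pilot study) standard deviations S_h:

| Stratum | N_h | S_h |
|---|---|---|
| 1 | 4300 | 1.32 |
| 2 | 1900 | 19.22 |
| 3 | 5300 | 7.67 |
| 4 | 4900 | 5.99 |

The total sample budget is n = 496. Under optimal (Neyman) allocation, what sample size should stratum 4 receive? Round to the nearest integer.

Neyman allocation: n_h = n · N_h S_h / Σ N_i S_i, with n = 496.
  stratum 1: N_h·S_h = 4300·1.32 = 5676.00
  stratum 2: N_h·S_h = 1900·19.22 = 36518.00
  stratum 3: N_h·S_h = 5300·7.67 = 40651.00
  stratum 4: N_h·S_h = 4900·5.99 = 29351.00
Σ N_h S_h = 112196.00
n for stratum 4 = 496·29351.00/112196.00 = 129.756 → 130

130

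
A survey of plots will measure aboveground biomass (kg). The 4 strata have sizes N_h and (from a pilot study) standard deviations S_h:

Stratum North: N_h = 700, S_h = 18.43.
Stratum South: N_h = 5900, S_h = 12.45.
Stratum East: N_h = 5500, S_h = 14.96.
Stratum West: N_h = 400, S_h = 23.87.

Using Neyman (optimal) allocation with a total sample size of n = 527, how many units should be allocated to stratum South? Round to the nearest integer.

Neyman allocation: n_h = n · N_h S_h / Σ N_i S_i, with n = 527.
  stratum North: N_h·S_h = 700·18.43 = 12901.00
  stratum South: N_h·S_h = 5900·12.45 = 73455.00
  stratum East: N_h·S_h = 5500·14.96 = 82280.00
  stratum West: N_h·S_h = 400·23.87 = 9548.00
Σ N_h S_h = 178184.00
n for stratum South = 527·73455.00/178184.00 = 217.252 → 217

217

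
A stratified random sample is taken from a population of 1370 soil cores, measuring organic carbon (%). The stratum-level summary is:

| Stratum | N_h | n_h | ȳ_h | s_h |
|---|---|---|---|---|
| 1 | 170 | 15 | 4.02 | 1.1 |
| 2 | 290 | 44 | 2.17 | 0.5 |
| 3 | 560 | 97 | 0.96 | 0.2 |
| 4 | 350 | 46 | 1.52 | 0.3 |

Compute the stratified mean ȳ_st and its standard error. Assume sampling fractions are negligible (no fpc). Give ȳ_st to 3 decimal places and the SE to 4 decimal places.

ȳ_st ≈ 1.739, SE ≈ 0.0411

ȳ_st = Σ W_h ȳ_h = (170·4.02 + 290·2.17 + 560·0.96 + 350·1.52)/1370 = 1.73891
V̂(ȳ_st) = Σ W_h² s_h²/n_h, with W_h = N_h/N and N = 1370:
  stratum 1: (170/1370)²·1.1²/15 = 0.00124208
  stratum 2: (290/1370)²·0.5²/44 = 0.00025459
  stratum 3: (560/1370)²·0.2²/97 = 6.89006e-05
  stratum 4: (350/1370)²·0.3²/46 = 0.000127697
V̂(ȳ_st) = 0.00169327
SE(ȳ_st) = √0.00169327 = 0.0411494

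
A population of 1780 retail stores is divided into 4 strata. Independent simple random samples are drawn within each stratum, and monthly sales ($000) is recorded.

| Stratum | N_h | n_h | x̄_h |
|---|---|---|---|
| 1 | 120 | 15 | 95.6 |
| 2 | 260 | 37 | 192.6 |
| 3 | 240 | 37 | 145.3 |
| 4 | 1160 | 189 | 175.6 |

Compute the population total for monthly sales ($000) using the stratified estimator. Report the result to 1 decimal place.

τ̂_st = Σ N_h x̄_h = 120·95.6 + 260·192.6 + 240·145.3 + 1160·175.6 = 300116.0

τ̂_st ≈ 300116.0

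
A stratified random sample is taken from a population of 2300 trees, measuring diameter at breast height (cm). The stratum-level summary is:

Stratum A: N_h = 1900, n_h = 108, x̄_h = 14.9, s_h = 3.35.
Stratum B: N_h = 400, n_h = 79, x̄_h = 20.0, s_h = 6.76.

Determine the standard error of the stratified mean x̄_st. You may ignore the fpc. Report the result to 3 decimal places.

V̂(x̄_st) = Σ W_h² s_h²/n_h, with W_h = N_h/N and N = 2300:
  stratum A: (1900/2300)²·3.35²/108 = 0.0709116
  stratum B: (400/2300)²·6.76²/79 = 0.0174957
V̂(x̄_st) = 0.0884073
SE(x̄_st) = √0.0884073 = 0.297334

SE(x̄_st) ≈ 0.297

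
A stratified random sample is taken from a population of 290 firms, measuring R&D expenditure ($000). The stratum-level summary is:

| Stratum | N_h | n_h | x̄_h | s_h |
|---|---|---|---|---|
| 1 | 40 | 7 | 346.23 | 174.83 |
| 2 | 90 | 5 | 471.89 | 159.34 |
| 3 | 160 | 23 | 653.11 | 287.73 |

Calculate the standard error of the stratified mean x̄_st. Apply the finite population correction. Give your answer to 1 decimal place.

V̂(x̄_st) = Σ W_h² (1 − n_h/N_h) s_h²/n_h, with W_h = N_h/N and N = 290:
  stratum 1: (40/290)²·(1 − 7/40)·174.83²/7 = 68.5349
  stratum 2: (90/290)²·(1 − 5/90)·159.34²/5 = 461.897
  stratum 3: (160/290)²·(1 − 23/160)·287.73²/23 = 938.182
V̂(x̄_st) = 1468.61
SE(x̄_st) = √1468.61 = 38.3225

SE(x̄_st) ≈ 38.3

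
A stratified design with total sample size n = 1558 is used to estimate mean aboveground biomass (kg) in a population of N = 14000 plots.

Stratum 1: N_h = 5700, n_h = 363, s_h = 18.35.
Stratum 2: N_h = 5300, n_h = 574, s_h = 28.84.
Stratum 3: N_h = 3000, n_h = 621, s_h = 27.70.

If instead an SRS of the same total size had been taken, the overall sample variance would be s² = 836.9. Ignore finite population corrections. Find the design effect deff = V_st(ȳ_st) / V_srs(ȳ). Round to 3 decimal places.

V̂(ȳ_st) = Σ W_h² s_h²/n_h, with W_h = N_h/N and N = 14000:
  stratum 1: (5700/14000)²·18.35²/363 = 0.153766
  stratum 2: (5300/14000)²·28.84²/574 = 0.20767
  stratum 3: (3000/14000)²·27.70²/621 = 0.0567354
V_st = 0.418171
V_srs = s²/n = 836.9/1558 = 0.537163
deff = V_st / V_srs = 0.418171/0.537163 = 0.7785

deff ≈ 0.778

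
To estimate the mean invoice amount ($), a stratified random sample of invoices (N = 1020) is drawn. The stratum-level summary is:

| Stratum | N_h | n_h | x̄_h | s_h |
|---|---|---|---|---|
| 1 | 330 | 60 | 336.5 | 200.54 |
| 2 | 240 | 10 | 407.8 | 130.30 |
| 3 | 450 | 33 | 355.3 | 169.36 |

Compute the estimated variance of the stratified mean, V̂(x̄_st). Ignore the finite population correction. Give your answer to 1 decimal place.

V̂(x̄_st) = Σ W_h² s_h²/n_h, with W_h = N_h/N and N = 1020:
  stratum 1: (330/1020)²·200.54²/60 = 70.1582
  stratum 2: (240/1020)²·130.30²/10 = 93.9963
  stratum 3: (450/1020)²·169.36²/33 = 169.174
V̂(x̄_st) = 333.328

V̂(x̄_st) ≈ 333.3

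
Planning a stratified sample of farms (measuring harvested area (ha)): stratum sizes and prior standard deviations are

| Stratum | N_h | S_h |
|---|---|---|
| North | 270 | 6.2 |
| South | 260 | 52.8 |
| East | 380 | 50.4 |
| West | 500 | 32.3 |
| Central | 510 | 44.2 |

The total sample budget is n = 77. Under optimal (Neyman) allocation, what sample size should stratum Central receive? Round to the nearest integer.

Neyman allocation: n_h = n · N_h S_h / Σ N_i S_i, with n = 77.
  stratum North: N_h·S_h = 270·6.2 = 1674.00
  stratum South: N_h·S_h = 260·52.8 = 13728.00
  stratum East: N_h·S_h = 380·50.4 = 19152.00
  stratum West: N_h·S_h = 500·32.3 = 16150.00
  stratum Central: N_h·S_h = 510·44.2 = 22542.00
Σ N_h S_h = 73246.00
n for stratum Central = 77·22542.00/73246.00 = 23.697 → 24

24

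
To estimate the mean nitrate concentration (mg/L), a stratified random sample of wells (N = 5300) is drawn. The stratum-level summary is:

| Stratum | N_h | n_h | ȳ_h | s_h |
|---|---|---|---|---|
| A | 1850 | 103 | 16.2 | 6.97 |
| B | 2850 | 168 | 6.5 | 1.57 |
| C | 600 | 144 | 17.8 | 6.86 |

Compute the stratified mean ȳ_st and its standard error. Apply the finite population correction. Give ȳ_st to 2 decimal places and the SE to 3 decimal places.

ȳ_st ≈ 11.17, SE ≈ 0.248

ȳ_st = Σ W_h ȳ_h = (1850·16.2 + 2850·6.5 + 600·17.8)/5300 = 11.16509
V̂(ȳ_st) = Σ W_h² (1 − n_h/N_h) s_h²/n_h, with W_h = N_h/N and N = 5300:
  stratum A: (1850/5300)²·(1 − 103/1850)·6.97²/103 = 0.0542677
  stratum B: (2850/5300)²·(1 − 168/2850)·1.57²/168 = 0.00399247
  stratum C: (600/5300)²·(1 − 144/600)·6.86²/144 = 0.0031831
V̂(ȳ_st) = 0.0614432
SE(ȳ_st) = √0.0614432 = 0.247877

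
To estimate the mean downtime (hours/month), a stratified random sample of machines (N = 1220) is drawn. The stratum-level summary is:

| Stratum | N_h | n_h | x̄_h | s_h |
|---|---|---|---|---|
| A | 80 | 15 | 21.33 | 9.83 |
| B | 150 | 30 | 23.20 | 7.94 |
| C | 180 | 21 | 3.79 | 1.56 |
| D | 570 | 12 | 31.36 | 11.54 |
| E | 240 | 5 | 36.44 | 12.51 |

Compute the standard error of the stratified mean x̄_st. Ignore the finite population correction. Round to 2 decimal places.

V̂(x̄_st) = Σ W_h² s_h²/n_h, with W_h = N_h/N and N = 1220:
  stratum A: (80/1220)²·9.83²/15 = 0.0276998
  stratum B: (150/1220)²·7.94²/30 = 0.0317675
  stratum C: (180/1220)²·1.56²/21 = 0.00252264
  stratum D: (570/1220)²·11.54²/12 = 2.42248
  stratum E: (240/1220)²·12.51²/5 = 1.21129
V̂(x̄_st) = 3.69576
SE(x̄_st) = √3.69576 = 1.92244

SE(x̄_st) ≈ 1.92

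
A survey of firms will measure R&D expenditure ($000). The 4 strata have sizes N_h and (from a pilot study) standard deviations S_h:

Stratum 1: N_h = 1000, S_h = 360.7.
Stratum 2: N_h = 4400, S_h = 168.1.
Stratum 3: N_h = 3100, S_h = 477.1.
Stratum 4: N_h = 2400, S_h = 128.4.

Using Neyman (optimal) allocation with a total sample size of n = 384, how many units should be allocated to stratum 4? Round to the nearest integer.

Neyman allocation: n_h = n · N_h S_h / Σ N_i S_i, with n = 384.
  stratum 1: N_h·S_h = 1000·360.7 = 360700.00
  stratum 2: N_h·S_h = 4400·168.1 = 739640.00
  stratum 3: N_h·S_h = 3100·477.1 = 1479010.00
  stratum 4: N_h·S_h = 2400·128.4 = 308160.00
Σ N_h S_h = 2887510.00
n for stratum 4 = 384·308160.00/2887510.00 = 40.981 → 41

41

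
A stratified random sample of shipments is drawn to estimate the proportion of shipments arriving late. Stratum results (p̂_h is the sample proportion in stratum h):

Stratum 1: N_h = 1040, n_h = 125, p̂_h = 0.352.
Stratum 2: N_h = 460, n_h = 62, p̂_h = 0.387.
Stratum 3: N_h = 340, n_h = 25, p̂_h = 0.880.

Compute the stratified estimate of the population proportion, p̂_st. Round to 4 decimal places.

N = 1840; stratum weights W_h = N_h/N.
p̂_st = Σ W_h p̂_h = (1040·0.352 + 460·0.387 + 340·0.880)/1840 = 0.45832

p̂_st ≈ 0.4583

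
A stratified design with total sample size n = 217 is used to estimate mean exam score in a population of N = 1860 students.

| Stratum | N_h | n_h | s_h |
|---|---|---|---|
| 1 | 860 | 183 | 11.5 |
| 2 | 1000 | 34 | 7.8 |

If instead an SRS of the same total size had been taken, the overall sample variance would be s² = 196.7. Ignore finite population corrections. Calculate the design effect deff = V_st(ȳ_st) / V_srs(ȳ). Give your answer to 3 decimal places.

deff ≈ 0.741

V̂(ȳ_st) = Σ W_h² s_h²/n_h, with W_h = N_h/N and N = 1860:
  stratum 1: (860/1860)²·11.5²/183 = 0.154495
  stratum 2: (1000/1860)²·7.8²/34 = 0.517231
V_st = 0.671726
V_srs = s²/n = 196.7/217 = 0.906452
deff = V_st / V_srs = 0.671726/0.906452 = 0.7411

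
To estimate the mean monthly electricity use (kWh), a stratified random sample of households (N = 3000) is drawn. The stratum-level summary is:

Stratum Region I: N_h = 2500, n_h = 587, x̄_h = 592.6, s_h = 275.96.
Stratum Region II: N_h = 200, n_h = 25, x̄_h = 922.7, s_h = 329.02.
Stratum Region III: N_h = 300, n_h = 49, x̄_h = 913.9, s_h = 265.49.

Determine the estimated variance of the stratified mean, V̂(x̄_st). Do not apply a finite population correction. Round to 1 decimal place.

V̂(x̄_st) = Σ W_h² s_h²/n_h, with W_h = N_h/N and N = 3000:
  stratum Region I: (2500/3000)²·275.96²/587 = 90.0931
  stratum Region II: (200/3000)²·329.02²/25 = 19.2452
  stratum Region III: (300/3000)²·265.49²/49 = 14.3847
V̂(x̄_st) = 123.723

V̂(x̄_st) ≈ 123.7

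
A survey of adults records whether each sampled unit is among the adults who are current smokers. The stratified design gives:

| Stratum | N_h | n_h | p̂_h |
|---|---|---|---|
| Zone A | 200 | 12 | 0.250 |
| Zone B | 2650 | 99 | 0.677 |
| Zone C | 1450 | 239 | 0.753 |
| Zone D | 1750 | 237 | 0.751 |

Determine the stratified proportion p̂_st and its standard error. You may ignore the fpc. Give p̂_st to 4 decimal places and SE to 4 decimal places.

N = 6050; stratum weights W_h = N_h/N.
p̂_st = Σ W_h p̂_h = (200·0.250 + 2650·0.677 + 1450·0.753 + 1750·0.751)/6050 = 0.70250
V̂(p̂_st) = Σ W_h² p̂_h(1−p̂_h)/(n_h−1):
  stratum Zone A: (200/6050)²·0.250·0.750/11 = 1.86276e-05
  stratum Zone B: (2650/6050)²·0.677·0.323/98 = 0.000428101
  stratum Zone C: (1450/6050)²·0.753·0.247/238 = 4.4889e-05
  stratum Zone D: (1750/6050)²·0.751·0.249/236 = 6.62968e-05
V̂(p̂_st) = 0.000557914; SE = √V̂ = 0.0236202

p̂_st ≈ 0.7025, SE ≈ 0.0236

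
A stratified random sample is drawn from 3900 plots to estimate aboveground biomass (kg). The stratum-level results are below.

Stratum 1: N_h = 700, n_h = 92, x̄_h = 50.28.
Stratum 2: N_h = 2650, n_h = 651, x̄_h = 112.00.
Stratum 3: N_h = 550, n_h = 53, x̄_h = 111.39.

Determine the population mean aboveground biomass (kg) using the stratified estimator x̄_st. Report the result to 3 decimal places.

N = Σ N_h = 3900. Stratum weights W_h = N_h/N.
x̄_st = (700·50.28 + 2650·112.00 + 550·111.39) / 3900 = 100.83603

x̄_st ≈ 100.836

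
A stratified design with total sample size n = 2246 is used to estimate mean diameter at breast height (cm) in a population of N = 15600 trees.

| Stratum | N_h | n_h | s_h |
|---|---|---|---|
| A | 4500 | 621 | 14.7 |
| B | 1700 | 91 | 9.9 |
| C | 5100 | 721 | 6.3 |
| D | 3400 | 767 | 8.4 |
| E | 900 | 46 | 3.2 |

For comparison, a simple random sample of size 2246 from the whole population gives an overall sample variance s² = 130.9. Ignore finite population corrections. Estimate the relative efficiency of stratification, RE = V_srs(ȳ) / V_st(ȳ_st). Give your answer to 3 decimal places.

V̂(ȳ_st) = Σ W_h² s_h²/n_h, with W_h = N_h/N and N = 15600:
  stratum A: (4500/15600)²·14.7²/621 = 0.0289547
  stratum B: (1700/15600)²·9.9²/91 = 0.0127902
  stratum C: (5100/15600)²·6.3²/721 = 0.00588352
  stratum D: (3400/15600)²·8.4²/767 = 0.0043699
  stratum E: (900/15600)²·3.2²/46 = 0.000740931
V_st = 0.0527392
V_srs = s²/n = 130.9/2246 = 0.0582814
Relative efficiency = V_srs / V_st = 0.0582814/0.0527392 = 1.1051

RE ≈ 1.105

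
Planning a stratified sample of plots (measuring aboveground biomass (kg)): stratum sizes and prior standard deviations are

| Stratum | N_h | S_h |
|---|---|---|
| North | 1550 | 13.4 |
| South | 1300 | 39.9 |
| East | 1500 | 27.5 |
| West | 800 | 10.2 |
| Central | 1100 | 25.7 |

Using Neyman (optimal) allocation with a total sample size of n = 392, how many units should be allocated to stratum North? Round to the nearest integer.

54

Neyman allocation: n_h = n · N_h S_h / Σ N_i S_i, with n = 392.
  stratum North: N_h·S_h = 1550·13.4 = 20770.00
  stratum South: N_h·S_h = 1300·39.9 = 51870.00
  stratum East: N_h·S_h = 1500·27.5 = 41250.00
  stratum West: N_h·S_h = 800·10.2 = 8160.00
  stratum Central: N_h·S_h = 1100·25.7 = 28270.00
Σ N_h S_h = 150320.00
n for stratum North = 392·20770.00/150320.00 = 54.163 → 54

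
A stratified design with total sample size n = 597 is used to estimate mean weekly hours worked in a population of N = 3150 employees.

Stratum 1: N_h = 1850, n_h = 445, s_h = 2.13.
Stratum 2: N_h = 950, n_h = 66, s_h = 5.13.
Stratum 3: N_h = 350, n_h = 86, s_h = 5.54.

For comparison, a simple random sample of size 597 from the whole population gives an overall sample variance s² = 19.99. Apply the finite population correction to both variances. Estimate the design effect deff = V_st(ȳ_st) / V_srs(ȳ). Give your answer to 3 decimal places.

deff ≈ 1.464

V̂(ȳ_st) = Σ W_h² (1 − n_h/N_h) s_h²/n_h, with W_h = N_h/N and N = 3150:
  stratum 1: (1850/3150)²·(1 − 445/1850)·2.13²/445 = 0.00267071
  stratum 2: (950/3150)²·(1 − 66/950)·5.13²/66 = 0.0337478
  stratum 3: (350/3150)²·(1 − 86/350)·5.54²/86 = 0.00332332
V_st = 0.0397418
V_srs = (1 − 597/3150)·19.99/597 = 0.0271381
deff = V_st / V_srs = 0.0397418/0.0271381 = 1.4644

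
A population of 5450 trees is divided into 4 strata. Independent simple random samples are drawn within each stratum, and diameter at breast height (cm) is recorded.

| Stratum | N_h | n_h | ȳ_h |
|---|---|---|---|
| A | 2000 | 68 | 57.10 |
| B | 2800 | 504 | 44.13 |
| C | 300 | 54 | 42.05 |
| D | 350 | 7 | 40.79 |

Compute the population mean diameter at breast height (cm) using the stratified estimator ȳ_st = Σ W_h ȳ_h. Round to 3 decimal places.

ȳ_st ≈ 48.561

N = Σ N_h = 5450. Stratum weights W_h = N_h/N.
ȳ_st = (2000·57.10 + 2800·44.13 + 300·42.05 + 350·40.79) / 5450 = 48.56064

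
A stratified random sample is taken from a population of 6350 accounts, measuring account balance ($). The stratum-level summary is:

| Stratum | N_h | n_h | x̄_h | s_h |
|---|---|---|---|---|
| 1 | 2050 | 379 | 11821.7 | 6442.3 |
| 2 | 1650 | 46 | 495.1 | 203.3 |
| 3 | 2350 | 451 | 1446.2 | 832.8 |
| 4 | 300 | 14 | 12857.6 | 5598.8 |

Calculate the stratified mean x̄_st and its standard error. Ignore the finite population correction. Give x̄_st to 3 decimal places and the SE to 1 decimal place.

x̄_st ≈ 5087.756, SE ≈ 129.2

x̄_st = Σ W_h x̄_h = (2050·11821.7 + 1650·495.1 + 2350·1446.2 + 300·12857.6)/6350 = 5087.75591
V̂(x̄_st) = Σ W_h² s_h²/n_h, with W_h = N_h/N and N = 6350:
  stratum 1: (2050/6350)²·6442.3²/379 = 11413.1
  stratum 2: (1650/6350)²·203.3²/46 = 60.6649
  stratum 3: (2350/6350)²·832.8²/451 = 210.617
  stratum 4: (300/6350)²·5598.8²/14 = 4997.55
V̂(x̄_st) = 16681.9
SE(x̄_st) = √16681.9 = 129.158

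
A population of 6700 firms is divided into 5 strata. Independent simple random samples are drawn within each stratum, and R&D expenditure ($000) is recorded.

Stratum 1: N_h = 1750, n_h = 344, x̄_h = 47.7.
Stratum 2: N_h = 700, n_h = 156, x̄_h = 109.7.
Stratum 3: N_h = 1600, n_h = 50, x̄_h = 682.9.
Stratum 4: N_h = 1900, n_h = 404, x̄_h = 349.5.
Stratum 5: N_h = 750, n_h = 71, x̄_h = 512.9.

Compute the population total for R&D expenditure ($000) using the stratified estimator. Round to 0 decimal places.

τ̂_st ≈ 2301630

τ̂_st = Σ N_h x̄_h = 1750·47.7 + 700·109.7 + 1600·682.9 + 1900·349.5 + 750·512.9 = 2301630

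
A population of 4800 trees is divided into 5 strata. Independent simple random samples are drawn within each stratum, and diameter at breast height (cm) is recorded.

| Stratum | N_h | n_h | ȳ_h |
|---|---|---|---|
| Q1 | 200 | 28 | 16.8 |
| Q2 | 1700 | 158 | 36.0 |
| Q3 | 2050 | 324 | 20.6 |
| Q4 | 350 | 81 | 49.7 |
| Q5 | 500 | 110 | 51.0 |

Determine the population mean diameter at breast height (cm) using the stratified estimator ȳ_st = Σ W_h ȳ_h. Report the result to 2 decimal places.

N = Σ N_h = 4800. Stratum weights W_h = N_h/N.
ȳ_st = (200·16.8 + 1700·36.0 + 2050·20.6 + 350·49.7 + 500·51.0) / 4800 = 31.1844

ȳ_st ≈ 31.18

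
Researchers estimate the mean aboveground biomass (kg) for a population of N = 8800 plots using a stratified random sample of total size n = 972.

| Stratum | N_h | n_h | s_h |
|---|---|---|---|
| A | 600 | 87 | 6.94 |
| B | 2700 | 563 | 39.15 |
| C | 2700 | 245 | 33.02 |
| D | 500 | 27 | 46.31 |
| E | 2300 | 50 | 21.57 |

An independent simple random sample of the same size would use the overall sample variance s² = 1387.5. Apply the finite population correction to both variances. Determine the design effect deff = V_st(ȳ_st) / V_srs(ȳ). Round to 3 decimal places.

deff ≈ 1.142

V̂(ȳ_st) = Σ W_h² (1 − n_h/N_h) s_h²/n_h, with W_h = N_h/N and N = 8800:
  stratum A: (600/8800)²·(1 − 87/600)·6.94²/87 = 0.00220041
  stratum B: (2700/8800)²·(1 − 563/2700)·39.15²/563 = 0.202842
  stratum C: (2700/8800)²·(1 − 245/2700)·33.02²/245 = 0.380924
  stratum D: (500/8800)²·(1 − 27/500)·46.31²/27 = 0.242578
  stratum E: (2300/8800)²·(1 − 50/2300)·21.57²/50 = 0.621835
V_st = 1.45038
V_srs = (1 − 972/8800)·1387.5/972 = 1.2698
deff = V_st / V_srs = 1.45038/1.2698 = 1.1422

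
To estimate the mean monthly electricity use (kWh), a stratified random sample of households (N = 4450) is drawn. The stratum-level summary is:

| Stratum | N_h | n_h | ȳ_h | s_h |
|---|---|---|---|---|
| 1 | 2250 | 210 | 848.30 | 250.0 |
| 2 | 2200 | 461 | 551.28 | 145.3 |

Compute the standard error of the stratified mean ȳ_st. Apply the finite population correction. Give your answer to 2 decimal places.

SE(ȳ_st) ≈ 8.82

V̂(ȳ_st) = Σ W_h² (1 − n_h/N_h) s_h²/n_h, with W_h = N_h/N and N = 4450:
  stratum 1: (2250/4450)²·(1 − 210/2250)·250.0²/210 = 68.9848
  stratum 2: (2200/4450)²·(1 − 461/2200)·145.3²/461 = 8.84774
V̂(ȳ_st) = 77.8325
SE(ȳ_st) = √77.8325 = 8.82228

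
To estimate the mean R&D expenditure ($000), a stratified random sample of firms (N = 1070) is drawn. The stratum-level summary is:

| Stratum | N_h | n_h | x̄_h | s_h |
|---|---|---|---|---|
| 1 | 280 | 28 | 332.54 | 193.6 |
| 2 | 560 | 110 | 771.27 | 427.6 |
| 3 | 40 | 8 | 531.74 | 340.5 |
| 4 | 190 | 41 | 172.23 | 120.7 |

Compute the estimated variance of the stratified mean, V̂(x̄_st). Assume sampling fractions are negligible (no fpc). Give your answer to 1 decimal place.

V̂(x̄_st) = Σ W_h² s_h²/n_h, with W_h = N_h/N and N = 1070:
  stratum 1: (280/1070)²·193.6²/28 = 91.6645
  stratum 2: (560/1070)²·427.6²/110 = 455.293
  stratum 3: (40/1070)²·340.5²/8 = 20.2533
  stratum 4: (190/1070)²·120.7²/41 = 11.2039
V̂(x̄_st) = 578.415

V̂(x̄_st) ≈ 578.4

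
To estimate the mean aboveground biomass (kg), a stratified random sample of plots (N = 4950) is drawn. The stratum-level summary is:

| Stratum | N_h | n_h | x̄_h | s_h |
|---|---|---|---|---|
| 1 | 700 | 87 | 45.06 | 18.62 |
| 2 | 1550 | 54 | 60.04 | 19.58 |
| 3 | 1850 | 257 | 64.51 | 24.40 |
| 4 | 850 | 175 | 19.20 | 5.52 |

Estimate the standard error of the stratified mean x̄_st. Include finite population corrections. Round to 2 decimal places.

V̂(x̄_st) = Σ W_h² (1 − n_h/N_h) s_h²/n_h, with W_h = N_h/N and N = 4950:
  stratum 1: (700/4950)²·(1 − 87/700)·18.62²/87 = 0.0697892
  stratum 2: (1550/4950)²·(1 − 54/1550)·19.58²/54 = 0.671869
  stratum 3: (1850/4950)²·(1 − 257/1850)·24.40²/257 = 0.278627
  stratum 4: (850/4950)²·(1 − 175/850)·5.52²/175 = 0.00407711
V̂(x̄_st) = 1.02436
SE(x̄_st) = √1.02436 = 1.01211

SE(x̄_st) ≈ 1.01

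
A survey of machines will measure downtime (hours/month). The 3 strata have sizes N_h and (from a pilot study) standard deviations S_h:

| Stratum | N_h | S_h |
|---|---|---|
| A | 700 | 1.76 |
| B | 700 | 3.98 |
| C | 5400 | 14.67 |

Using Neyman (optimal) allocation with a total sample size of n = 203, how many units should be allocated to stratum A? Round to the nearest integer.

Neyman allocation: n_h = n · N_h S_h / Σ N_i S_i, with n = 203.
  stratum A: N_h·S_h = 700·1.76 = 1232.00
  stratum B: N_h·S_h = 700·3.98 = 2786.00
  stratum C: N_h·S_h = 5400·14.67 = 79218.00
Σ N_h S_h = 83236.00
n for stratum A = 203·1232.00/83236.00 = 3.005 → 3

3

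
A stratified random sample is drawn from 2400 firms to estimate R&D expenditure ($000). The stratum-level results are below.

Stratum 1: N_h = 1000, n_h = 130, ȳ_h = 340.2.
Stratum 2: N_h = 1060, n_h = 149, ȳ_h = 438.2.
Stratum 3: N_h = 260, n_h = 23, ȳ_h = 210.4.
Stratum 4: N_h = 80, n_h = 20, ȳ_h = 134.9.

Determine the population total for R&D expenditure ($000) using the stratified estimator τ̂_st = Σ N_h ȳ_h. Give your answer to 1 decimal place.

τ̂_st ≈ 870188.0

τ̂_st = Σ N_h ȳ_h = 1000·340.2 + 1060·438.2 + 260·210.4 + 80·134.9 = 870188.0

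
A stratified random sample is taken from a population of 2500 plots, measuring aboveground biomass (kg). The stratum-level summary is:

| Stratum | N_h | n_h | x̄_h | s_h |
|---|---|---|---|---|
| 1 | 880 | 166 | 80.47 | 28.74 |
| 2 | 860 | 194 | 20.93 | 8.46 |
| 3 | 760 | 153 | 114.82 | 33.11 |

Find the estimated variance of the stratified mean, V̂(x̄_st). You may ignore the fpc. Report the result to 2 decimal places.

V̂(x̄_st) = Σ W_h² s_h²/n_h, with W_h = N_h/N and N = 2500:
  stratum 1: (880/2500)²·28.74²/166 = 0.616525
  stratum 2: (860/2500)²·8.46²/194 = 0.0436572
  stratum 3: (760/2500)²·33.11²/153 = 0.662177
V̂(x̄_st) = 1.32236

V̂(x̄_st) ≈ 1.32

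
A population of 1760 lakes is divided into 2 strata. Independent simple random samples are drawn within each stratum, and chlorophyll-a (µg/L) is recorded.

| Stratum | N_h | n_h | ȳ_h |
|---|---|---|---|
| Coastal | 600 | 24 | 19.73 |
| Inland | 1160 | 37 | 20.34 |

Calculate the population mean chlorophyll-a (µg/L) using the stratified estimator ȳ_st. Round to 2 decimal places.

ȳ_st ≈ 20.13

N = Σ N_h = 1760. Stratum weights W_h = N_h/N.
ȳ_st = (600·19.73 + 1160·20.34) / 1760 = 20.1320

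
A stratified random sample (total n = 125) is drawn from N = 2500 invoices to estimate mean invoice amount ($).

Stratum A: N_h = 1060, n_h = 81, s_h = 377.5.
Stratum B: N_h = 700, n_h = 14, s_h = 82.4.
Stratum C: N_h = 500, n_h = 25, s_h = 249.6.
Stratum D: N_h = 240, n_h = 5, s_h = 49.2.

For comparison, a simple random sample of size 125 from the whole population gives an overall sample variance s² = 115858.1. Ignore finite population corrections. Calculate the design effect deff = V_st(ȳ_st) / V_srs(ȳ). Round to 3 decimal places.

deff ≈ 0.495

V̂(ȳ_st) = Σ W_h² s_h²/n_h, with W_h = N_h/N and N = 2500:
  stratum A: (1060/2500)²·377.5²/81 = 316.286
  stratum B: (700/2500)²·82.4²/14 = 38.0227
  stratum C: (500/2500)²·249.6²/25 = 99.6803
  stratum D: (240/2500)²·49.2²/5 = 4.46172
V_st = 458.451
V_srs = s²/n = 115858.1/125 = 926.865
deff = V_st / V_srs = 458.451/926.865 = 0.4946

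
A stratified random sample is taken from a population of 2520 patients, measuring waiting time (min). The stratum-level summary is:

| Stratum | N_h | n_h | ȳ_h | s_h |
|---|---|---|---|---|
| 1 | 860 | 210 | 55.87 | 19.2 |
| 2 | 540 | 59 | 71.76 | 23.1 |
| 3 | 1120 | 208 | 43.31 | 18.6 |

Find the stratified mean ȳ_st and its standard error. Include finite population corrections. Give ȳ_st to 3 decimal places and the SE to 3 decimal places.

ȳ_st = Σ W_h ȳ_h = (860·55.87 + 540·71.76 + 1120·43.31)/2520 = 53.69278
V̂(ȳ_st) = Σ W_h² (1 − n_h/N_h) s_h²/n_h, with W_h = N_h/N and N = 2520:
  stratum 1: (860/2520)²·(1 − 210/860)·19.2²/210 = 0.154523
  stratum 2: (540/2520)²·(1 − 59/540)·23.1²/59 = 0.369922
  stratum 3: (1120/2520)²·(1 − 208/1120)·18.6²/208 = 0.267531
V̂(ȳ_st) = 0.791976
SE(ȳ_st) = √0.791976 = 0.88993

ȳ_st ≈ 53.693, SE ≈ 0.890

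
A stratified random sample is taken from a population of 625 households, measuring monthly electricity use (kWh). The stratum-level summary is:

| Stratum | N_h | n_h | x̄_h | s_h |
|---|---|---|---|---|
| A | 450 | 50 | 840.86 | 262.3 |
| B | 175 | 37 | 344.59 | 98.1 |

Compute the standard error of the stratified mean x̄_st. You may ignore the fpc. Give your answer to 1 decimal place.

V̂(x̄_st) = Σ W_h² s_h²/n_h, with W_h = N_h/N and N = 625:
  stratum A: (450/625)²·262.3²/50 = 713.332
  stratum B: (175/625)²·98.1²/37 = 20.3916
V̂(x̄_st) = 733.723
SE(x̄_st) = √733.723 = 27.0873

SE(x̄_st) ≈ 27.1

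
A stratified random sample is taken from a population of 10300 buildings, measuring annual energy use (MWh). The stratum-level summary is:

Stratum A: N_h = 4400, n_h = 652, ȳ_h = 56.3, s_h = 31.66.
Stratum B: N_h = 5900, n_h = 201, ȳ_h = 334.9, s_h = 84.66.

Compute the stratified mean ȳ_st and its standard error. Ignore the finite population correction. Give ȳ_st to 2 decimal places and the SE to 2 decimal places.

ȳ_st ≈ 215.89, SE ≈ 3.46

ȳ_st = Σ W_h ȳ_h = (4400·56.3 + 5900·334.9)/10300 = 215.88641
V̂(ȳ_st) = Σ W_h² s_h²/n_h, with W_h = N_h/N and N = 10300:
  stratum A: (4400/10300)²·31.66²/652 = 0.280547
  stratum B: (5900/10300)²·84.66²/201 = 11.7001
V̂(ȳ_st) = 11.9807
SE(ȳ_st) = √11.9807 = 3.46131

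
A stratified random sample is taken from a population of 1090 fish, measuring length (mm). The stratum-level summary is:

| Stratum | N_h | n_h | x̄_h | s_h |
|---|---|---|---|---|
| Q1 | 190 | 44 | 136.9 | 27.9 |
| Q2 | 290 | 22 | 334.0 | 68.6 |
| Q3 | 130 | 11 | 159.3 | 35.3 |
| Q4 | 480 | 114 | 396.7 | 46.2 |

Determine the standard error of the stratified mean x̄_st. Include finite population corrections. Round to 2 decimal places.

SE(x̄_st) ≈ 4.32

V̂(x̄_st) = Σ W_h² (1 − n_h/N_h) s_h²/n_h, with W_h = N_h/N and N = 1090:
  stratum Q1: (190/1090)²·(1 − 44/190)·27.9²/44 = 0.413056
  stratum Q2: (290/1090)²·(1 − 22/290)·68.6²/22 = 13.9928
  stratum Q3: (130/1090)²·(1 − 11/130)·35.3²/11 = 1.47501
  stratum Q4: (480/1090)²·(1 − 114/480)·46.2²/114 = 2.76852
V̂(x̄_st) = 18.6494
SE(x̄_st) = √18.6494 = 4.3185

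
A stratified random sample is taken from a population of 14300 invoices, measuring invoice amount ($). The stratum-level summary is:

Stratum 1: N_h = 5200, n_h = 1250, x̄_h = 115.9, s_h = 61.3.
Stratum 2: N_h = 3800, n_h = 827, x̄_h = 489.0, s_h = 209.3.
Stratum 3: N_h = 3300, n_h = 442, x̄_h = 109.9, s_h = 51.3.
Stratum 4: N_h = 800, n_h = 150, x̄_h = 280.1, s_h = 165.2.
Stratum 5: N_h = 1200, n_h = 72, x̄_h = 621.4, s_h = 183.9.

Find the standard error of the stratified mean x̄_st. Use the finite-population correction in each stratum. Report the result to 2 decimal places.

V̂(x̄_st) = Σ W_h² (1 − n_h/N_h) s_h²/n_h, with W_h = N_h/N and N = 14300:
  stratum 1: (5200/14300)²·(1 − 1250/5200)·61.3²/1250 = 0.301953
  stratum 2: (3800/14300)²·(1 − 827/3800)·209.3²/827 = 2.92644
  stratum 3: (3300/14300)²·(1 − 442/3300)·51.3²/442 = 0.27461
  stratum 4: (800/14300)²·(1 − 150/800)·165.2²/150 = 0.462658
  stratum 5: (1200/14300)²·(1 − 72/1200)·183.9²/72 = 3.1092
V̂(x̄_st) = 7.07486
SE(x̄_st) = √7.07486 = 2.65986

SE(x̄_st) ≈ 2.66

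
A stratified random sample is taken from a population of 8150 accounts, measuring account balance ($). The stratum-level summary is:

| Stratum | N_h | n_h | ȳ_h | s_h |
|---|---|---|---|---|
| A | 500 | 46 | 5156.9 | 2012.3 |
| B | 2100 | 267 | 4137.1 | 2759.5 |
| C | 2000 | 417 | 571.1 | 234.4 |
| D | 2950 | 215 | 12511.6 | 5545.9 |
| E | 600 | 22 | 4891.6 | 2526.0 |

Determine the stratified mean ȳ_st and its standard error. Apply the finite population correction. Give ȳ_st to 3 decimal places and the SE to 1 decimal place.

ȳ_st ≈ 6411.379, SE ≈ 144.4

ȳ_st = Σ W_h ȳ_h = (500·5156.9 + 2100·4137.1 + 2000·571.1 + 2950·12511.6 + 600·4891.6)/8150 = 6411.37914
V̂(ȳ_st) = Σ W_h² (1 − n_h/N_h) s_h²/n_h, with W_h = N_h/N and N = 8150:
  stratum A: (500/8150)²·(1 − 46/500)·2012.3²/46 = 300.842
  stratum B: (2100/8150)²·(1 − 267/2100)·2759.5²/267 = 1652.78
  stratum C: (2000/8150)²·(1 − 417/2000)·234.4²/417 = 6.28022
  stratum D: (2950/8150)²·(1 − 215/2950)·5545.9²/215 = 17376.8
  stratum E: (600/8150)²·(1 − 22/600)·2526.0²/22 = 1514.29
V̂(ȳ_st) = 20851
SE(ȳ_st) = √20851 = 144.399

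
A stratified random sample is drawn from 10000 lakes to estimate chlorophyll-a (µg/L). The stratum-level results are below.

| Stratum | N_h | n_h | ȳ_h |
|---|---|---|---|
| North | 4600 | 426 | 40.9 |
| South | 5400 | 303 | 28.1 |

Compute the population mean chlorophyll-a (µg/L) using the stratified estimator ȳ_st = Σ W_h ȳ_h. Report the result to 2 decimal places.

ȳ_st ≈ 33.99

N = Σ N_h = 10000. Stratum weights W_h = N_h/N.
ȳ_st = (4600·40.9 + 5400·28.1) / 10000 = 33.9880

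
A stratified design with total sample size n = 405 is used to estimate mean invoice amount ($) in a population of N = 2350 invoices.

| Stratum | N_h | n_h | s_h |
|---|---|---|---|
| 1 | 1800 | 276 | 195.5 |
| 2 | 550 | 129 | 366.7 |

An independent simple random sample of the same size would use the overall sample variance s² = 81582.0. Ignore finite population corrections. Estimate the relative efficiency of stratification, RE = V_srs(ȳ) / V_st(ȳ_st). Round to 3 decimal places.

V̂(ȳ_st) = Σ W_h² s_h²/n_h, with W_h = N_h/N and N = 2350:
  stratum 1: (1800/2350)²·195.5²/276 = 81.2445
  stratum 2: (550/2350)²·366.7²/129 = 57.0981
V_st = 138.343
V_srs = s²/n = 81582.0/405 = 201.437
Relative efficiency = V_srs / V_st = 201.437/138.343 = 1.4561

RE ≈ 1.456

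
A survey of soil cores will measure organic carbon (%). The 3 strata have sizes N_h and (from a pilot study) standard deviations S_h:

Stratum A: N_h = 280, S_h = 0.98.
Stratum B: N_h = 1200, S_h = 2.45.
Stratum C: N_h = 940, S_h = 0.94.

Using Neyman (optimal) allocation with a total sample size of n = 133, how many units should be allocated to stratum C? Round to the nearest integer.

Neyman allocation: n_h = n · N_h S_h / Σ N_i S_i, with n = 133.
  stratum A: N_h·S_h = 280·0.98 = 274.40
  stratum B: N_h·S_h = 1200·2.45 = 2940.00
  stratum C: N_h·S_h = 940·0.94 = 883.60
Σ N_h S_h = 4098.00
n for stratum C = 133·883.60/4098.00 = 28.677 → 29

29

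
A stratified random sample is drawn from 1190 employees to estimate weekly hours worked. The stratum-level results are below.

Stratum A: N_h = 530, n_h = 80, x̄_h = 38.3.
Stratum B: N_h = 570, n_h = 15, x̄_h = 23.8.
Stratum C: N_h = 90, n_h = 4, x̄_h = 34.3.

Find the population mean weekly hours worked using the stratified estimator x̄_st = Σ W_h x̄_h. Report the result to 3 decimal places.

N = Σ N_h = 1190. Stratum weights W_h = N_h/N.
x̄_st = (530·38.3 + 570·23.8 + 90·34.3) / 1190 = 31.05210

x̄_st ≈ 31.052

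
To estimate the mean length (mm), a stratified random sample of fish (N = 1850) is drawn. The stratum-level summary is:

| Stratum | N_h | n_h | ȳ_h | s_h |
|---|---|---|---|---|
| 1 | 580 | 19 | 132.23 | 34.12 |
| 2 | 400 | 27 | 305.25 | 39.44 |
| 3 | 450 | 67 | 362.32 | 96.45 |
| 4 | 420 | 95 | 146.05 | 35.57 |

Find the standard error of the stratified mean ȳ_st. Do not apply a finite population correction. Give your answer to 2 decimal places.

V̂(ȳ_st) = Σ W_h² s_h²/n_h, with W_h = N_h/N and N = 1850:
  stratum 1: (580/1850)²·34.12²/19 = 6.0225
  stratum 2: (400/1850)²·39.44²/27 = 2.69331
  stratum 3: (450/1850)²·96.45²/67 = 8.21507
  stratum 4: (420/1850)²·35.57²/95 = 0.686435
V̂(ȳ_st) = 17.6173
SE(ȳ_st) = √17.6173 = 4.1973

SE(ȳ_st) ≈ 4.20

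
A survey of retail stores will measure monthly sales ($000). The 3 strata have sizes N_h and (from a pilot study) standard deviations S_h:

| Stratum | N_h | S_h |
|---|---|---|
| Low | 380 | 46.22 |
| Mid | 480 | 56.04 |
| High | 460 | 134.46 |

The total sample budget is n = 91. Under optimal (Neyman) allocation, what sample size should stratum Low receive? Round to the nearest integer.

Neyman allocation: n_h = n · N_h S_h / Σ N_i S_i, with n = 91.
  stratum Low: N_h·S_h = 380·46.22 = 17563.60
  stratum Mid: N_h·S_h = 480·56.04 = 26899.20
  stratum High: N_h·S_h = 460·134.46 = 61851.60
Σ N_h S_h = 106314.40
n for stratum Low = 91·17563.60/106314.40 = 15.034 → 15

15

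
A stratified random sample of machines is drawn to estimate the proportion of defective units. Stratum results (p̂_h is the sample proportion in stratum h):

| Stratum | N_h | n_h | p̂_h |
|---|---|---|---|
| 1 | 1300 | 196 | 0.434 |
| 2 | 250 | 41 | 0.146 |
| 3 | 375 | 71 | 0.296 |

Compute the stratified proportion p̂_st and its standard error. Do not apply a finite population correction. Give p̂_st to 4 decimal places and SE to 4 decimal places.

N = 1925; stratum weights W_h = N_h/N.
p̂_st = Σ W_h p̂_h = (1300·0.434 + 250·0.146 + 375·0.296)/1925 = 0.36971
V̂(p̂_st) = Σ W_h² p̂_h(1−p̂_h)/(n_h−1):
  stratum 1: (1300/1925)²·0.434·0.566/195 = 0.000574509
  stratum 2: (250/1925)²·0.146·0.854/40 = 5.25738e-05
  stratum 3: (375/1925)²·0.296·0.704/70 = 0.000112971
V̂(p̂_st) = 0.000740054; SE = √V̂ = 0.0272039

p̂_st ≈ 0.3697, SE ≈ 0.0272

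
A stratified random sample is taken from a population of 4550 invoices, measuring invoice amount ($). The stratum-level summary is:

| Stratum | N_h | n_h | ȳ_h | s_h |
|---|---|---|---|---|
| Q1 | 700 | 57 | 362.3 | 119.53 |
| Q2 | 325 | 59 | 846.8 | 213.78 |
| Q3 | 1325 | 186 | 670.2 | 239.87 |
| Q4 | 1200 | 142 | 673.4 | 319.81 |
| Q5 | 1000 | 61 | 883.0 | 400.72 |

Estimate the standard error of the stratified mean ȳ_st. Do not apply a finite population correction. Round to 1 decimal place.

SE(ȳ_st) ≈ 14.6

V̂(ȳ_st) = Σ W_h² s_h²/n_h, with W_h = N_h/N and N = 4550:
  stratum Q1: (700/4550)²·119.53²/57 = 5.9327
  stratum Q2: (325/4550)²·213.78²/59 = 3.95208
  stratum Q3: (1325/4550)²·239.87²/186 = 26.233
  stratum Q4: (1200/4550)²·319.81²/142 = 50.0997
  stratum Q5: (1000/4550)²·400.72²/61 = 127.154
V̂(ȳ_st) = 213.371
SE(ȳ_st) = √213.371 = 14.6072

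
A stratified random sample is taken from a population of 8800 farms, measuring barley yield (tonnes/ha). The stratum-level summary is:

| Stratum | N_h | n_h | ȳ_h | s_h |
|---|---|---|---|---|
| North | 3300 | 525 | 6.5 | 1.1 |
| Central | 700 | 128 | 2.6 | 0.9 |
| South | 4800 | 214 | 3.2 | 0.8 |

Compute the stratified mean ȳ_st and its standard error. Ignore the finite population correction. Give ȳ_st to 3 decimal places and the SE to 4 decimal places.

ȳ_st = Σ W_h ȳ_h = (3300·6.5 + 700·2.6 + 4800·3.2)/8800 = 4.38977
V̂(ȳ_st) = Σ W_h² s_h²/n_h, with W_h = N_h/N and N = 8800:
  stratum North: (3300/8800)²·1.1²/525 = 0.000324107
  stratum Central: (700/8800)²·0.9²/128 = 4.00411e-05
  stratum South: (4800/8800)²·0.8²/214 = 0.000889781
V̂(ȳ_st) = 0.00125393
SE(ȳ_st) = √0.00125393 = 0.0354109

ȳ_st ≈ 4.390, SE ≈ 0.0354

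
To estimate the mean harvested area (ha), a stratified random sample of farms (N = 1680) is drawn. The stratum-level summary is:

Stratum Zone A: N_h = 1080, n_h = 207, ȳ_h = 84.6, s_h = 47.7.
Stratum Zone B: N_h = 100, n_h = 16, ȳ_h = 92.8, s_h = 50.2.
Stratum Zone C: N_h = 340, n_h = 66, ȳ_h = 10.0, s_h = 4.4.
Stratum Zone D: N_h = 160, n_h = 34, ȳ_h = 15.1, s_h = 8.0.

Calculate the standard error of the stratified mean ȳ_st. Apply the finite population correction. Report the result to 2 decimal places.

SE(ȳ_st) ≈ 2.04

V̂(ȳ_st) = Σ W_h² (1 − n_h/N_h) s_h²/n_h, with W_h = N_h/N and N = 1680:
  stratum Zone A: (1080/1680)²·(1 − 207/1080)·47.7²/207 = 3.67186
  stratum Zone B: (100/1680)²·(1 − 16/100)·50.2²/16 = 0.468757
  stratum Zone C: (340/1680)²·(1 − 66/340)·4.4²/66 = 0.00968216
  stratum Zone D: (160/1680)²·(1 − 34/160)·8.0²/34 = 0.0134454
V̂(ȳ_st) = 4.16374
SE(ȳ_st) = √4.16374 = 2.04053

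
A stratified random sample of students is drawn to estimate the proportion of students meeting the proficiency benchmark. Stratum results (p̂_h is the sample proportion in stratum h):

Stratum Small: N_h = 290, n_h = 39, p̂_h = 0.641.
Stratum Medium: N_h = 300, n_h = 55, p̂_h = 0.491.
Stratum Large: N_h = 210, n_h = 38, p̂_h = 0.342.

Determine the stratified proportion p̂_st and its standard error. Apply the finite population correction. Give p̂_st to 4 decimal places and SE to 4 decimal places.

p̂_st ≈ 0.5063, SE ≈ 0.0395

N = 800; stratum weights W_h = N_h/N.
p̂_st = Σ W_h p̂_h = (290·0.641 + 300·0.491 + 210·0.342)/800 = 0.50626
V̂(p̂_st) = Σ W_h² (1 − n_h/N_h) p̂_h(1−p̂_h)/(n_h−1):
  stratum Small: (290/800)²·(1 − 39/290)·0.641·0.359/38 = 0.000688748
  stratum Medium: (300/800)²·(1 − 55/300)·0.491·0.509/54 = 0.000531512
  stratum Large: (210/800)²·(1 − 38/210)·0.342·0.658/37 = 0.000343256
V̂(p̂_st) = 0.00156352; SE = √V̂ = 0.0395413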